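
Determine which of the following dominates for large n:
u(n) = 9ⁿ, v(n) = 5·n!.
Comparing growth rates:
Growth-rate hierarchy: log n ≺ any polynomial ≺ any exponential cⁿ (c>1) ≺ n! ≺ nⁿ.
factorial dominates exponential base 9 asymptotically.

v(n) grows faster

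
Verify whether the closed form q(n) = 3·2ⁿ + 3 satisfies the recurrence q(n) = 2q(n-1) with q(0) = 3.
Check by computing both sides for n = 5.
From the recurrence with q(0) = 3:
  q(0) = 3, q(1) = 6, q(2) = 12, q(3) = 24, q(4) = 48, q(5) = 96
  so the recurrence gives q(5) = 96.
From the proposed closed form q(n) = 3·2ⁿ + 3:
  q(5) = 99.
The recurrence gives 96 but the closed form gives 99, so the closed form does not satisfy the recurrence.

No, the closed form is incorrect.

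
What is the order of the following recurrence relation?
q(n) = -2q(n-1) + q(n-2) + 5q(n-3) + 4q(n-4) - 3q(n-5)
The order is the largest lag k for which q(n-k) appears. Here the deepest term is q(n-5), so the order is 5.

Order 5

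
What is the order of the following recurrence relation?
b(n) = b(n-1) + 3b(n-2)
The order is the largest lag k for which b(n-k) appears. Here the deepest term is b(n-2), so the order is 2.

Order 2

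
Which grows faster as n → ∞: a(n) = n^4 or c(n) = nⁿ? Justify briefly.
Comparing growth rates:
Growth-rate hierarchy: log n ≺ any polynomial ≺ any exponential cⁿ (c>1) ≺ n! ≺ nⁿ.
super-exponential nⁿ dominates polynomial degree 4 asymptotically.

c(n) grows faster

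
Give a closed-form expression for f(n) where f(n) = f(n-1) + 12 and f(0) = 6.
Recurrence: f(n) = f(n-1) + 12, initial: f(0) = 6.
Each step adds 12, so f(n) = f(0) + 12n = 12n + 6.

f(n) = 12n + 6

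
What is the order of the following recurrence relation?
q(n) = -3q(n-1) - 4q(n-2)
The order is the largest lag k for which q(n-k) appears. Here the deepest term is q(n-2), so the order is 2.

Order 2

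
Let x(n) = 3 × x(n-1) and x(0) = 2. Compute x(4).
Computing step by step:
x(0) = 2
x(1) = 3 × 2 = 6
x(2) = 3 × 6 = 18
x(3) = 3 × 18 = 54
x(4) = 3 × 54 = 162

162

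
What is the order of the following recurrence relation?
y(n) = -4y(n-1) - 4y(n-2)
The order is the largest lag k for which y(n-k) appears. Here the deepest term is y(n-2), so the order is 2.

Order 2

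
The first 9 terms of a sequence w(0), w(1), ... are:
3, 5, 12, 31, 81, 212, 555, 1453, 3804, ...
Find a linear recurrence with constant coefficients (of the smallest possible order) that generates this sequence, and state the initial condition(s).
Look for the lowest-order linear relation among consecutive terms.
Observation: w(n) - 3·w(n-1) - (-1)·w(n-2) = 0 holds for the shown terms, and no order-1 relation w(n) = α·w(n-1) + β fits.
Check at n=3: 3·12 + (-1)·5 = 31. ✓

w(n) = 3w(n-1) - w(n-2), w(0) = 3, w(1) = 5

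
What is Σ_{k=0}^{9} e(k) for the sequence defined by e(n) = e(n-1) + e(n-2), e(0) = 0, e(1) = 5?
Computing the sequence terms: 0, 5, 5, 10, 15, 25, 40, 65, 105, 170
Adding these values together:

440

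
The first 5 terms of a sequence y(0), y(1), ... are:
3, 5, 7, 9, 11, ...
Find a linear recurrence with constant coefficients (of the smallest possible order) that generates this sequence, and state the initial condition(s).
Look for the lowest-order linear relation among consecutive terms.
Observation: consecutive differences are constant (= 2).
Check at n=2: 1·5 + 2 = 7. ✓

y(n) = y(n-1) + 2, y(0) = 3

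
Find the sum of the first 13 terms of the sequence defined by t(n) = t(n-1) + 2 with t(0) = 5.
Computing the sequence terms: 5, 7, 9, 11, 13, 15, 17, 19, 21, 23, 25, 27, 29
Adding these values together:

221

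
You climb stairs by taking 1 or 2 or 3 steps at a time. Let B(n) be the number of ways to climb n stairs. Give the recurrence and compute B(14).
Condition on the size of the last step (1 to 3): before it there were n-1, …, n-3 stairs climbed, and these cases are disjoint, so B(n) = B(n-1) + B(n-2) + B(n-3) (order-3 linear recurrence).
Initial conditions by direct count (compositions of i into parts ≤ 3): B(1) = 1; B(2) = 2; B(3) = 4.
Iterating the recurrence: B(4) = 7, B(5) = 13, B(6) = 24, B(7) = 44, B(8) = 81, B(9) = 149, B(10) = 274, B(11) = 504, B(12) = 927, B(13) = 1705, B(14) = 3136.

B(n) = B(n-1) + B(n-2) + B(n-3), B(1) = 1, B(2) = 2, B(3) = 4; B(14) = 3136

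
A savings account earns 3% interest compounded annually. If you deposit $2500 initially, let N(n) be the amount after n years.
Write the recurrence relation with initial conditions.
Each year the balance grows by 3%, i.e. is multiplied by 1 + 3/100 = 1.03, so N(n) = 1.03 × N(n-1). The initial deposit gives N(0) = 2500.
Unrolling gives the closed form N(n) = 2500 × (1.03)ⁿ.

N(n) = 1.03 × N(n-1), N(0) = 2500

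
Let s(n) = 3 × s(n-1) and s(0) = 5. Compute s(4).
Computing step by step:
s(0) = 5
s(1) = 3 × 5 = 15
s(2) = 3 × 15 = 45
s(3) = 3 × 45 = 135
s(4) = 3 × 135 = 405

405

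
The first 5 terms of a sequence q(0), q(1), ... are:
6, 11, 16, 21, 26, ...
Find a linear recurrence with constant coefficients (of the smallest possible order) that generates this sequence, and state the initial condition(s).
Look for the lowest-order linear relation among consecutive terms.
Observation: consecutive differences are constant (= 5).
Check at n=2: 1·11 + 5 = 16. ✓

q(n) = q(n-1) + 5, q(0) = 6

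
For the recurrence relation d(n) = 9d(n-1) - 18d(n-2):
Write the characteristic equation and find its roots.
Substitute d(n) = rⁿ and divide through by rⁿ⁻²: r² - 9r + 18 = 0
Factor: (r - 6)(r - 3) = 0, so r = 6, 3.
General solution: d(n) = A·6ⁿ + B·3ⁿ

Characteristic: r² - 9r + 18 = 0, Roots: r = 6, 3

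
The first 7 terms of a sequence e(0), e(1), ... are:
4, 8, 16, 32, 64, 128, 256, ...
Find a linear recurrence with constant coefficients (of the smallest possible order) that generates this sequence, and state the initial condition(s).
Look for the lowest-order linear relation among consecutive terms.
Observation: each term is 2× the previous.
Check at n=2: 2·8 = 16. ✓

e(n) = 2 × e(n-1), e(0) = 4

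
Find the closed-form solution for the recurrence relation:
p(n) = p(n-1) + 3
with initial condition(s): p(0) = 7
Recurrence: p(n) = p(n-1) + 3, initial: p(0) = 7.
Each step adds 3, so p(n) = p(0) + 3n = 3n + 7.

p(n) = 3n + 7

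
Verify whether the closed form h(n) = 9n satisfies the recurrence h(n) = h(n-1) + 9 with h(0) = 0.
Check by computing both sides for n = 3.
From the recurrence with h(0) = 0:
  h(0) = 0, h(1) = 9, h(2) = 18, h(3) = 27
  so the recurrence gives h(3) = 27.
From the proposed closed form h(n) = 9n:
  h(3) = 27.
Both sides give 27 at n = 3, and the initial condition(s) match, so the closed form is consistent.

Yes, the closed form is correct.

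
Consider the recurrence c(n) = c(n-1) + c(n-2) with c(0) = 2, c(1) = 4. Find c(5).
Computing the sequence terms:
2, 4, 6, 10, 16, 26

26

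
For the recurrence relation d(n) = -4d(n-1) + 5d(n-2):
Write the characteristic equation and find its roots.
Substitute d(n) = rⁿ and divide through by rⁿ⁻²: r² + 4r - 5 = 0
Factor: (r - 1)(r + 5) = 0, so r = 1, -5.
General solution: d(n) = A·1ⁿ + B·(-5)ⁿ

Characteristic: r² + 4r - 5 = 0, Roots: r = 1, -5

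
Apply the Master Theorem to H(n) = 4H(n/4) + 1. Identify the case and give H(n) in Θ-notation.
Master Theorem template: H(n) = a·H(n/b) + f(n).
Here: a=4, b=4, f(n)=1
Compute log_b(a) = log_4(4) = 1.
f(n) = 1 = O(n^(1-ε)) with ε = 1. Case 1: H(n) = Θ(n^log_b(a)) = Θ(n).

Case 1: H(n) = Θ(n)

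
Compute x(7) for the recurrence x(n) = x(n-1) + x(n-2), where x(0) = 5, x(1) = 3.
Computing the sequence terms:
5, 3, 8, 11, 19, 30, 49, 79

79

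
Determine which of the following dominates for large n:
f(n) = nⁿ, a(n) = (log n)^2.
Comparing growth rates:
Growth-rate hierarchy: log n ≺ any polynomial ≺ any exponential cⁿ (c>1) ≺ n! ≺ nⁿ.
super-exponential nⁿ dominates polylogarithmic (log n)^2 asymptotically.

f(n) grows faster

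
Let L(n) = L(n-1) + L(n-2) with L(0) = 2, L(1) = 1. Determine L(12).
Computing the sequence terms:
2, 1, 3, 4, 7, 11, 18, 29, 47, 76, 123, 199, 322

322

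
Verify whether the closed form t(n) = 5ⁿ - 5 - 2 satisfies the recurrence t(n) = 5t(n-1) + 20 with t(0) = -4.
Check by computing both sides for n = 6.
From the recurrence with t(0) = -4:
  t(0) = -4, t(1) = 0, t(2) = 20, t(3) = 120, t(4) = 620, t(5) = 3120, t(6) = 15620
  so the recurrence gives t(6) = 15620.
From the proposed closed form t(n) = 5ⁿ - 5 - 2:
  t(6) = 15618.
The recurrence gives 15620 but the closed form gives 15618, so the closed form does not satisfy the recurrence.

No, the closed form is incorrect.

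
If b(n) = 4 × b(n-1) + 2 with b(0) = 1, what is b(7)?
Computing step by step:
b(0) = 1
b(1) = 4 × 1 + 2 = 6
b(2) = 4 × 6 + 2 = 26
b(3) = 4 × 26 + 2 = 106
b(4) = 4 × 106 + 2 = 426
b(5) = 4 × 426 + 2 = 1706
b(6) = 4 × 1706 + 2 = 6826
b(7) = 4 × 6826 + 2 = 27306

27306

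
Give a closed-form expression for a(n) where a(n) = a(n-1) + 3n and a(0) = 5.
Recurrence: a(n) = a(n-1) + 3n, initial: a(0) = 5.
Telescoping: a(n) = a(0) + 3·Σᵢ₌₁ⁿ i = 5 + 3·n(n+1)/2.

a(n) = 3·n(n+1)/2 + 5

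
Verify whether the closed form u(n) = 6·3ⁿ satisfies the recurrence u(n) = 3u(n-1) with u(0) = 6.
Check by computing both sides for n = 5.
From the recurrence with u(0) = 6:
  u(0) = 6, u(1) = 18, u(2) = 54, u(3) = 162, u(4) = 486, u(5) = 1458
  so the recurrence gives u(5) = 1458.
From the proposed closed form u(n) = 6·3ⁿ:
  u(5) = 1458.
Both sides give 1458 at n = 5, and the initial condition(s) match, so the closed form is consistent.

Yes, the closed form is correct.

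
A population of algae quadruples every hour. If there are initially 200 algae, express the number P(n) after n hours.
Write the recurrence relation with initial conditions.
Each hour multiplies the count by 4, so the count after n hours depends only on the count after n-1 hours: P(n) = 4 × P(n-1). The starting count gives P(0) = 200.
Unrolling n times gives the closed form P(n) = 200 × 4ⁿ.

P(n) = 4 × P(n-1), P(0) = 200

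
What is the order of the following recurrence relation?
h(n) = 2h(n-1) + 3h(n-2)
The order is the largest lag k for which h(n-k) appears. Here the deepest term is h(n-2), so the order is 2.

Order 2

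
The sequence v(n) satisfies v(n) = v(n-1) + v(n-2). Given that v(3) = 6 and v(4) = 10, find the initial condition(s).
Work backwards using v(k) = v(k+2) - v(k+1):
v(2) = v(4) - v(3) = 10 - 6 = 4
v(1) = v(3) - v(2) = 6 - 4 = 2
v(0) = v(2) - v(1) = 4 - 2 = 2

v(0) = 2, v(1) = 2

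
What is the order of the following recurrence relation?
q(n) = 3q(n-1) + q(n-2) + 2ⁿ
The order is the largest lag k for which q(n-k) appears. Here the deepest term is q(n-2) (the 2ⁿ term is non-homogeneous and does not affect the order), so the order is 2.

Order 2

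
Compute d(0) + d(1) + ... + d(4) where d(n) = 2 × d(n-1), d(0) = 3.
Computing the sequence terms: 3, 6, 12, 24, 48
Adding these values together:

93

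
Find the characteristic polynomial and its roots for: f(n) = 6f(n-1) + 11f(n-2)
Substitute f(n) = rⁿ and divide through by rⁿ⁻²: r² - 6r - 11 = 0
Discriminant: 6² + 4·11 = 80, not a perfect square, so by the quadratic formula r = (6 ± √80)/2.
General solution: f(n) = A·r₁ⁿ + B·r₂ⁿ where r₁,r₂ = (6 ± √80)/2

Characteristic: r² - 6r - 11 = 0, Roots: r = (6 ± √80)/2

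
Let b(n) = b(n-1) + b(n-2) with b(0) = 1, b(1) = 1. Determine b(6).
Computing the sequence terms:
1, 1, 2, 3, 5, 8, 13

13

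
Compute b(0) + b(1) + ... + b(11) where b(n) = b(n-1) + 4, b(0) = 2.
Computing the sequence terms: 2, 6, 10, 14, 18, 22, 26, 30, 34, 38, 42, 46
Adding these values together:

288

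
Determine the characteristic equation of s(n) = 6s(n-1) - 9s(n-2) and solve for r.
Substitute s(n) = rⁿ and divide through by rⁿ⁻²: r² - 6r + 9 = 0
Factor: (r - 3)² = 0, so r = 3 (double root).
General solution: s(n) = (A + Bn)·3ⁿ

Characteristic: r² - 6r + 9 = 0, Roots: r = 3 (double root)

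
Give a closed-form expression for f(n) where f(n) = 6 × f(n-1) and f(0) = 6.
Recurrence: f(n) = 6 × f(n-1), initial: f(0) = 6.
Each term is 6 times the previous, so this is geometric with ratio 6. After n steps: f(n) = f(0)·6ⁿ = 6·6ⁿ.

f(n) = 6·6ⁿ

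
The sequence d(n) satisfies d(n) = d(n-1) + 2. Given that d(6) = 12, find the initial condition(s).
d(6) = d(0) + 6·2, so d(0) = 12 - 12 = 0.

d(0) = 0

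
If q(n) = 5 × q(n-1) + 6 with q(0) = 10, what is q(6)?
Computing step by step:
q(0) = 10
q(1) = 5 × 10 + 6 = 56
q(2) = 5 × 56 + 6 = 286
q(3) = 5 × 286 + 6 = 1436
q(4) = 5 × 1436 + 6 = 7186
q(5) = 5 × 7186 + 6 = 35936
q(6) = 5 × 35936 + 6 = 179686

179686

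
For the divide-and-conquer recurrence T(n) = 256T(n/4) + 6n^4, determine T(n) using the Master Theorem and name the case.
Master Theorem template: T(n) = a·T(n/b) + f(n).
Here: a=256, b=4, f(n)=6n^4
Compute log_b(a) = log_4(256) = 4.
f(n) = 6n^4 = Θ(n^4). Case 2: T(n) = Θ(n^4 log n).

Case 2: T(n) = Θ(n^4 log n)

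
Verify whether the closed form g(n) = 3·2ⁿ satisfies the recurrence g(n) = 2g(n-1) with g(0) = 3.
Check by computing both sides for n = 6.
From the recurrence with g(0) = 3:
  g(0) = 3, g(1) = 6, g(2) = 12, g(3) = 24, g(4) = 48, g(5) = 96, g(6) = 192
  so the recurrence gives g(6) = 192.
From the proposed closed form g(n) = 3·2ⁿ:
  g(6) = 192.
Both sides give 192 at n = 6, and the initial condition(s) match, so the closed form is consistent.

Yes, the closed form is correct.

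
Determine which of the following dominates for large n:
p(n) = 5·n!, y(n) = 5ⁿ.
Comparing growth rates:
Growth-rate hierarchy: log n ≺ any polynomial ≺ any exponential cⁿ (c>1) ≺ n! ≺ nⁿ.
factorial dominates exponential base 5 asymptotically.

p(n) grows faster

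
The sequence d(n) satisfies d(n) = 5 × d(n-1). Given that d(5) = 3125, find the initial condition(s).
In general d(n) = 5ⁿ · d(0). At n = 5: d(0) = d(5) / 5^5 = 3125 / 3125 = 1.

d(0) = 1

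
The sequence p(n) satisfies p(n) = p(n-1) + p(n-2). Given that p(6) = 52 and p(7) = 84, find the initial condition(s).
Work backwards using p(k) = p(k+2) - p(k+1):
p(5) = p(7) - p(6) = 84 - 52 = 32
p(4) = p(6) - p(5) = 52 - 32 = 20
p(3) = p(5) - p(4) = 32 - 20 = 12
p(2) = p(4) - p(3) = 20 - 12 = 8
p(1) = p(3) - p(2) = 12 - 8 = 4
p(0) = p(2) - p(1) = 8 - 4 = 4

p(0) = 4, p(1) = 4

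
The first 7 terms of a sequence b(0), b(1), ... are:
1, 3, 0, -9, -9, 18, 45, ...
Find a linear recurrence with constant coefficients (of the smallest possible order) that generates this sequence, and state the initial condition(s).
Look for the lowest-order linear relation among consecutive terms.
Observation: b(n) - 1·b(n-1) - (-3)·b(n-2) = 0 holds for the shown terms, and no order-1 relation b(n) = α·b(n-1) + β fits.
Check at n=3: 1·0 + (-3)·3 = -9. ✓

b(n) = b(n-1) - 3b(n-2), b(0) = 1, b(1) = 3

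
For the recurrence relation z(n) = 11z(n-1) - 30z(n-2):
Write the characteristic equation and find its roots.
Substitute z(n) = rⁿ and divide through by rⁿ⁻²: r² - 11r + 30 = 0
Factor: (r - 6)(r - 5) = 0, so r = 6, 5.
General solution: z(n) = A·6ⁿ + B·5ⁿ

Characteristic: r² - 11r + 30 = 0, Roots: r = 6, 5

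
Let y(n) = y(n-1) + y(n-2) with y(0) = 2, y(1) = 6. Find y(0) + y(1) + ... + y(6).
Computing the sequence terms: 2, 6, 8, 14, 22, 36, 58
Adding these values together:

146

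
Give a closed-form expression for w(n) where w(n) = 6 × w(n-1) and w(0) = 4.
Recurrence: w(n) = 6 × w(n-1), initial: w(0) = 4.
Each term is 6 times the previous, so this is geometric with ratio 6. After n steps: w(n) = w(0)·6ⁿ = 4·6ⁿ.

w(n) = 4·6ⁿ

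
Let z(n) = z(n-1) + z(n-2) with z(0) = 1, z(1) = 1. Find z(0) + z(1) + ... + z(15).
Computing the sequence terms: 1, 1, 2, 3, 5, 8, 13, 21, 34, 55, 89, 144, 233, 377, 610, 987
Adding these values together:

2583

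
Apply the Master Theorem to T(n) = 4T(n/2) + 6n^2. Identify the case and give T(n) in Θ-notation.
Master Theorem template: T(n) = a·T(n/b) + f(n).
Here: a=4, b=2, f(n)=6n^2
Compute log_b(a) = log_2(4) = 2.
f(n) = 6n^2 = Θ(n^2). Case 2: T(n) = Θ(n^2 log n).

Case 2: T(n) = Θ(n^2 log n)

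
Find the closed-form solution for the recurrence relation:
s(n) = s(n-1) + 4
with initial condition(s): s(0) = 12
Recurrence: s(n) = s(n-1) + 4, initial: s(0) = 12.
Each step adds 4, so s(n) = s(0) + 4n = 4n + 12.

s(n) = 4n + 12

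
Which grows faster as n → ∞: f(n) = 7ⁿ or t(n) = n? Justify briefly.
Comparing growth rates:
Growth-rate hierarchy: log n ≺ any polynomial ≺ any exponential cⁿ (c>1) ≺ n! ≺ nⁿ.
exponential base 7 dominates polynomial degree 1 asymptotically.

f(n) grows faster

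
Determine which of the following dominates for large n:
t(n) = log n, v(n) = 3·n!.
Comparing growth rates:
Growth-rate hierarchy: log n ≺ any polynomial ≺ any exponential cⁿ (c>1) ≺ n! ≺ nⁿ.
factorial dominates logarithmic asymptotically.

v(n) grows faster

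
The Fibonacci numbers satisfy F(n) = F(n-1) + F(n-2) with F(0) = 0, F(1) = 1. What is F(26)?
Computing the sequence terms:
0, 1, 1, 2, 3, 5, 8, 13, 21, 34, 55, 89, 144, 233, 377, 610, 987, 1597, 2584, 4181, 6765, 10946, 17711, 28657, 46368, 75025, 121393

121393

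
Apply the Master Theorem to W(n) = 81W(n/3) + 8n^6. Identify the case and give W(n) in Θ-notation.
Master Theorem template: W(n) = a·W(n/b) + f(n).
Here: a=81, b=3, f(n)=8n^6
Compute log_b(a) = log_3(81) = 4.
f(n) = 8n^6 = Ω(n^(4+ε)) with ε = 2, and the regularity condition holds (a·f(n/b) = (a/b^6)·f(n) with a/b^6 = 3^-2 < 1). Case 3: W(n) = Θ(f(n)) = Θ(n^6).

Case 3: W(n) = Θ(n^6)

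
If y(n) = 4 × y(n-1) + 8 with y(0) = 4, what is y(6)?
Computing step by step:
y(0) = 4
y(1) = 4 × 4 + 8 = 24
y(2) = 4 × 24 + 8 = 104
y(3) = 4 × 104 + 8 = 424
y(4) = 4 × 424 + 8 = 1704
y(5) = 4 × 1704 + 8 = 6824
y(6) = 4 × 6824 + 8 = 27304

27304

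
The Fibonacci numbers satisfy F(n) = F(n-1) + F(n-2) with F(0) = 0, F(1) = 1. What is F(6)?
Computing the sequence terms:
0, 1, 1, 2, 3, 5, 8

8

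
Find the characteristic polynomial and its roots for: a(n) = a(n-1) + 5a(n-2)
Substitute a(n) = rⁿ and divide through by rⁿ⁻²: r² - r - 5 = 0
Discriminant: 1² + 4·5 = 21, not a perfect square, so by the quadratic formula r = (1 ± √21)/2.
General solution: a(n) = A·r₁ⁿ + B·r₂ⁿ where r₁,r₂ = (1 ± √21)/2

Characteristic: r² - r - 5 = 0, Roots: r = (1 ± √21)/2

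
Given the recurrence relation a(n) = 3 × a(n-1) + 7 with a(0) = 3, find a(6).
Computing step by step:
a(0) = 3
a(1) = 3 × 3 + 7 = 16
a(2) = 3 × 16 + 7 = 55
a(3) = 3 × 55 + 7 = 172
a(4) = 3 × 172 + 7 = 523
a(5) = 3 × 523 + 7 = 1576
a(6) = 3 × 1576 + 7 = 4735

4735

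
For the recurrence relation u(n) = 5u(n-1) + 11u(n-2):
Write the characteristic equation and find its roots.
Substitute u(n) = rⁿ and divide through by rⁿ⁻²: r² - 5r - 11 = 0
Discriminant: 5² + 4·11 = 69, not a perfect square, so by the quadratic formula r = (5 ± √69)/2.
General solution: u(n) = A·r₁ⁿ + B·r₂ⁿ where r₁,r₂ = (5 ± √69)/2

Characteristic: r² - 5r - 11 = 0, Roots: r = (5 ± √69)/2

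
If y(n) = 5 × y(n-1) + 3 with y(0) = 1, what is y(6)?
Computing step by step:
y(0) = 1
y(1) = 5 × 1 + 3 = 8
y(2) = 5 × 8 + 3 = 43
y(3) = 5 × 43 + 3 = 218
y(4) = 5 × 218 + 3 = 1093
y(5) = 5 × 1093 + 3 = 5468
y(6) = 5 × 5468 + 3 = 27343

27343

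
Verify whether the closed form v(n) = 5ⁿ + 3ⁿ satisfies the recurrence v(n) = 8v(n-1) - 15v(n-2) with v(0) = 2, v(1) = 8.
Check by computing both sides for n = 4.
From the recurrence with v(0) = 2, v(1) = 8:
  v(0) = 2, v(1) = 8, v(2) = 34, v(3) = 152, v(4) = 706
  so the recurrence gives v(4) = 706.
From the proposed closed form v(n) = 5ⁿ + 3ⁿ:
  v(4) = 706.
Both sides give 706 at n = 4, and the initial condition(s) match, so the closed form is consistent.

Yes, the closed form is correct.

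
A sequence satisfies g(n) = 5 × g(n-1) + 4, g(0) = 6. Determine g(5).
Computing step by step:
g(0) = 6
g(1) = 5 × 6 + 4 = 34
g(2) = 5 × 34 + 4 = 174
g(3) = 5 × 174 + 4 = 874
g(4) = 5 × 874 + 4 = 4374
g(5) = 5 × 4374 + 4 = 21874

21874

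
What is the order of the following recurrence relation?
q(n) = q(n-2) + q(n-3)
The order is the largest lag k for which q(n-k) appears. Here the deepest term is q(n-3), so the order is 3.

Order 3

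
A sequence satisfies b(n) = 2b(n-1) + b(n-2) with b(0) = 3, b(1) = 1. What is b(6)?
Computing the sequence terms:
3, 1, 5, 11, 27, 65, 157

157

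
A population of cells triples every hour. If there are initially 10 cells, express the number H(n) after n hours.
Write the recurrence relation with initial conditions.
Each hour multiplies the count by 3, so the count after n hours depends only on the count after n-1 hours: H(n) = 3 × H(n-1). The starting count gives H(0) = 10.
Unrolling n times gives the closed form H(n) = 10 × 3ⁿ.

H(n) = 3 × H(n-1), H(0) = 10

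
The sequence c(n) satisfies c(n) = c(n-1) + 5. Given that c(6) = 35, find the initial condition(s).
c(6) = c(0) + 6·5, so c(0) = 35 - 30 = 5.

c(0) = 5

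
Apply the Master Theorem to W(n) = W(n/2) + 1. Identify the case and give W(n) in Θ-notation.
Master Theorem template: W(n) = a·W(n/b) + f(n).
Here: a=1, b=2, f(n)=1
Compute log_b(a) = log_2(1) = 0.
f(n) = 1 = Θ(1). Case 2: W(n) = Θ(log n).

Case 2: W(n) = Θ(log n)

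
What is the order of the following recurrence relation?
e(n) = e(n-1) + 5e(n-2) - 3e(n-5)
The order is the largest lag k for which e(n-k) appears. Here the deepest term is e(n-5), so the order is 5.

Order 5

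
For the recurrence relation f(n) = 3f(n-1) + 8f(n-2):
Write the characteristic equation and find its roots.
Substitute f(n) = rⁿ and divide through by rⁿ⁻²: r² - 3r - 8 = 0
Discriminant: 3² + 4·8 = 41, not a perfect square, so by the quadratic formula r = (3 ± √41)/2.
General solution: f(n) = A·r₁ⁿ + B·r₂ⁿ where r₁,r₂ = (3 ± √41)/2

Characteristic: r² - 3r - 8 = 0, Roots: r = (3 ± √41)/2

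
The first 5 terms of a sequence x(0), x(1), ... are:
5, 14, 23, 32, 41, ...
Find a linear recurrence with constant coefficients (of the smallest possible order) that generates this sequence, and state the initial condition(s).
Look for the lowest-order linear relation among consecutive terms.
Observation: consecutive differences are constant (= 9).
Check at n=2: 1·14 + 9 = 23. ✓

x(n) = x(n-1) + 9, x(0) = 5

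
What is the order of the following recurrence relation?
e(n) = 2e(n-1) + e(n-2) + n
The order is the largest lag k for which e(n-k) appears. Here the deepest term is e(n-2) (the n term is non-homogeneous and does not affect the order), so the order is 2.

Order 2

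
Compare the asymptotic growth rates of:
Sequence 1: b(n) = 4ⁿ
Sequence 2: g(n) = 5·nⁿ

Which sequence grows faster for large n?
Comparing growth rates:
Growth-rate hierarchy: log n ≺ any polynomial ≺ any exponential cⁿ (c>1) ≺ n! ≺ nⁿ.
super-exponential nⁿ dominates exponential base 4 asymptotically.

g(n) grows faster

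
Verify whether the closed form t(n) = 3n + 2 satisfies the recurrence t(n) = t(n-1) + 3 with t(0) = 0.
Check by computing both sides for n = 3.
From the recurrence with t(0) = 0:
  t(0) = 0, t(1) = 3, t(2) = 6, t(3) = 9
  so the recurrence gives t(3) = 9.
From the proposed closed form t(n) = 3n + 2:
  t(3) = 11.
The recurrence gives 9 but the closed form gives 11, so the closed form does not satisfy the recurrence.

No, the closed form is incorrect.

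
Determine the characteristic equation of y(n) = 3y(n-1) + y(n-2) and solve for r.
Substitute y(n) = rⁿ and divide through by rⁿ⁻²: r² - 3r - 1 = 0
Discriminant: 3² + 4·1 = 13, not a perfect square, so by the quadratic formula r = (3 ± √13)/2.
General solution: y(n) = A·r₁ⁿ + B·r₂ⁿ where r₁,r₂ = (3 ± √13)/2

Characteristic: r² - 3r - 1 = 0, Roots: r = (3 ± √13)/2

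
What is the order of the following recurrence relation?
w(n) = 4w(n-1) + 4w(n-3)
The order is the largest lag k for which w(n-k) appears. Here the deepest term is w(n-3), so the order is 3.

Order 3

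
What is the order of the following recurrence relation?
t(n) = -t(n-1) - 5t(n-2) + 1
The order is the largest lag k for which t(n-k) appears. Here the deepest term is t(n-2) (the 1 term is non-homogeneous and does not affect the order), so the order is 2.

Order 2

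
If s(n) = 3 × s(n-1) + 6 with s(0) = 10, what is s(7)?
Computing step by step:
s(0) = 10
s(1) = 3 × 10 + 6 = 36
s(2) = 3 × 36 + 6 = 114
s(3) = 3 × 114 + 6 = 348
s(4) = 3 × 348 + 6 = 1050
s(5) = 3 × 1050 + 6 = 3156
s(6) = 3 × 3156 + 6 = 9474
s(7) = 3 × 9474 + 6 = 28428

28428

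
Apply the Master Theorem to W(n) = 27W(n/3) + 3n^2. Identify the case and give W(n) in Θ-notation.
Master Theorem template: W(n) = a·W(n/b) + f(n).
Here: a=27, b=3, f(n)=3n^2
Compute log_b(a) = log_3(27) = 3.
f(n) = 3n^2 = O(n^(3-ε)) with ε = 1. Case 1: W(n) = Θ(n^log_b(a)) = Θ(n^3).

Case 1: W(n) = Θ(n^3)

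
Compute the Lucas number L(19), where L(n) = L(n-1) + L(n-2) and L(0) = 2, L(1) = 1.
Computing the sequence terms:
2, 1, 3, 4, 7, 11, 18, 29, 47, 76, 123, 199, 322, 521, 843, 1364, 2207, 3571, 5778, 9349

9349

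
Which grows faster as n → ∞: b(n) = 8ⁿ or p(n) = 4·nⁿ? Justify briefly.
Comparing growth rates:
Growth-rate hierarchy: log n ≺ any polynomial ≺ any exponential cⁿ (c>1) ≺ n! ≺ nⁿ.
super-exponential nⁿ dominates exponential base 8 asymptotically.

p(n) grows faster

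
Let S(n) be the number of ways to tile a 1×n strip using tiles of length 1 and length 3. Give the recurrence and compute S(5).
Condition on the last tile: it has length 1 (leaving a 1×(n-1) strip) or length 3 (leaving a 1×(n-3) strip), so S(n) = S(n-1) + S(n-3) (order-3 linear recurrence).
For 0 ≤ i < 3 only unit tiles fit, so S(i) = 1.
Iterating the recurrence: S(3) = 2, S(4) = 3, S(5) = 4.

S(n) = S(n-1) + S(n-3), with S(i) = 1 for 0 ≤ i < 3; S(5) = 4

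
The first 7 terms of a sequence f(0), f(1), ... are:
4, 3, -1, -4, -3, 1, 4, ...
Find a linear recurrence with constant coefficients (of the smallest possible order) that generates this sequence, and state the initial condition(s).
Look for the lowest-order linear relation among consecutive terms.
Observation: f(n) - 1·f(n-1) - (-1)·f(n-2) = 0 holds for the shown terms, and no order-1 relation f(n) = α·f(n-1) + β fits.
Check at n=3: 1·-1 + (-1)·3 = -4. ✓

f(n) = f(n-1) - f(n-2), f(0) = 4, f(1) = 3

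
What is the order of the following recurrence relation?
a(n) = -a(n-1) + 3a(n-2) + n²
The order is the largest lag k for which a(n-k) appears. Here the deepest term is a(n-2) (the n² term is non-homogeneous and does not affect the order), so the order is 2.

Order 2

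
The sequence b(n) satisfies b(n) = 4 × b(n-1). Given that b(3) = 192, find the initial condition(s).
In general b(n) = 4ⁿ · b(0). At n = 3: b(0) = b(3) / 4^3 = 192 / 64 = 3.

b(0) = 3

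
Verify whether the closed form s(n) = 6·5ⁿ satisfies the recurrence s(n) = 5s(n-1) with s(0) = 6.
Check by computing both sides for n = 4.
From the recurrence with s(0) = 6:
  s(0) = 6, s(1) = 30, s(2) = 150, s(3) = 750, s(4) = 3750
  so the recurrence gives s(4) = 3750.
From the proposed closed form s(n) = 6·5ⁿ:
  s(4) = 3750.
Both sides give 3750 at n = 4, and the initial condition(s) match, so the closed form is consistent.

Yes, the closed form is correct.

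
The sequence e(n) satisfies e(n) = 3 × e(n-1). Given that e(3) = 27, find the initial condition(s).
In general e(n) = 3ⁿ · e(0). At n = 3: e(0) = e(3) / 3^3 = 27 / 27 = 1.

e(0) = 1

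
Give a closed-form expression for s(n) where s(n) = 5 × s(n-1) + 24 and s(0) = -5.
Recurrence: s(n) = 5 × s(n-1) + 24, initial: s(0) = -5.
Try s(n) = A·5ⁿ + C. Substituting: A·5ⁿ + C = 5(A·5ⁿ⁻¹ + C) + 24 = A·5ⁿ + 5C + 24, so C = 5C + 24, giving C = -6. Then s(0) = A - 6 = -5 gives A = 1.

s(n) = 5ⁿ - 6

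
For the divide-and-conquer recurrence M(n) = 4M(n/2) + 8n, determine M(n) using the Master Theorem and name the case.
Master Theorem template: M(n) = a·M(n/b) + f(n).
Here: a=4, b=2, f(n)=8n
Compute log_b(a) = log_2(4) = 2.
f(n) = 8n = O(n^(2-ε)) with ε = 1. Case 1: M(n) = Θ(n^log_b(a)) = Θ(n^2).

Case 1: M(n) = Θ(n^2)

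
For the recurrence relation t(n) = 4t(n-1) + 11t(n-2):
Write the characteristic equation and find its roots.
Substitute t(n) = rⁿ and divide through by rⁿ⁻²: r² - 4r - 11 = 0
Discriminant: 4² + 4·11 = 60, not a perfect square, so by the quadratic formula r = (4 ± √60)/2.
General solution: t(n) = A·r₁ⁿ + B·r₂ⁿ where r₁,r₂ = (4 ± √60)/2

Characteristic: r² - 4r - 11 = 0, Roots: r = (4 ± √60)/2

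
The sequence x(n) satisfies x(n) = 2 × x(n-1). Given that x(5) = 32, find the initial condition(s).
In general x(n) = 2ⁿ · x(0). At n = 5: x(0) = x(5) / 2^5 = 32 / 32 = 1.

x(0) = 1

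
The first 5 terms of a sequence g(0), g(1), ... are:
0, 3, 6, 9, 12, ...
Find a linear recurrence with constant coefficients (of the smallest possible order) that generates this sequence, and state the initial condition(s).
Look for the lowest-order linear relation among consecutive terms.
Observation: consecutive differences are constant (= 3).
Check at n=2: 1·3 + 3 = 6. ✓

g(n) = g(n-1) + 3, g(0) = 0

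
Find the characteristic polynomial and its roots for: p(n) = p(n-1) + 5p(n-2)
Substitute p(n) = rⁿ and divide through by rⁿ⁻²: r² - r - 5 = 0
Discriminant: 1² + 4·5 = 21, not a perfect square, so by the quadratic formula r = (1 ± √21)/2.
General solution: p(n) = A·r₁ⁿ + B·r₂ⁿ where r₁,r₂ = (1 ± √21)/2

Characteristic: r² - r - 5 = 0, Roots: r = (1 ± √21)/2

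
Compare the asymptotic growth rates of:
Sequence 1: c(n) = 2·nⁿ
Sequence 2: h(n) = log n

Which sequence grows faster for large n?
Comparing growth rates:
Growth-rate hierarchy: log n ≺ any polynomial ≺ any exponential cⁿ (c>1) ≺ n! ≺ nⁿ.
super-exponential nⁿ dominates logarithmic asymptotically.

c(n) grows faster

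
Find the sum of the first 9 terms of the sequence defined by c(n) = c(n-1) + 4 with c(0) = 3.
Computing the sequence terms: 3, 7, 11, 15, 19, 23, 27, 31, 35
Adding these values together:

171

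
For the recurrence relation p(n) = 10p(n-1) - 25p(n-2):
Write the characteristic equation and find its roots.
Substitute p(n) = rⁿ and divide through by rⁿ⁻²: r² - 10r + 25 = 0
Factor: (r - 5)² = 0, so r = 5 (double root).
General solution: p(n) = (A + Bn)·5ⁿ

Characteristic: r² - 10r + 25 = 0, Roots: r = 5 (double root)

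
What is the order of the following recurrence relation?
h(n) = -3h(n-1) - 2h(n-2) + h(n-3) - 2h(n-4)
The order is the largest lag k for which h(n-k) appears. Here the deepest term is h(n-4), so the order is 4.

Order 4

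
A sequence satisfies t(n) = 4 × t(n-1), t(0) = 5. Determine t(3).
Computing step by step:
t(0) = 5
t(1) = 4 × 5 = 20
t(2) = 4 × 20 = 80
t(3) = 4 × 80 = 320

320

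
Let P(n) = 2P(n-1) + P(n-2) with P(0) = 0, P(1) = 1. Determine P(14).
Computing the sequence terms:
0, 1, 2, 5, 12, 29, 70, 169, 408, 985, 2378, 5741, 13860, 33461, 80782

80782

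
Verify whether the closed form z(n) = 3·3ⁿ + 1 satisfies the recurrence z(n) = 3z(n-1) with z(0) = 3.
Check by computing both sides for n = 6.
From the recurrence with z(0) = 3:
  z(0) = 3, z(1) = 9, z(2) = 27, z(3) = 81, z(4) = 243, z(5) = 729, z(6) = 2187
  so the recurrence gives z(6) = 2187.
From the proposed closed form z(n) = 3·3ⁿ + 1:
  z(6) = 2188.
The recurrence gives 2187 but the closed form gives 2188, so the closed form does not satisfy the recurrence.

No, the closed form is incorrect.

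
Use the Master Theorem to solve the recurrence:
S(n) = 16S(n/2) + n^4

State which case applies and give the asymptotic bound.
Master Theorem template: S(n) = a·S(n/b) + f(n).
Here: a=16, b=2, f(n)=n^4
Compute log_b(a) = log_2(16) = 4.
f(n) = n^4 = Θ(n^4). Case 2: S(n) = Θ(n^4 log n).

Case 2: S(n) = Θ(n^4 log n)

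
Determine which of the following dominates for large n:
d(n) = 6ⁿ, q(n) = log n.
Comparing growth rates:
Growth-rate hierarchy: log n ≺ any polynomial ≺ any exponential cⁿ (c>1) ≺ n! ≺ nⁿ.
exponential base 6 dominates logarithmic asymptotically.

d(n) grows faster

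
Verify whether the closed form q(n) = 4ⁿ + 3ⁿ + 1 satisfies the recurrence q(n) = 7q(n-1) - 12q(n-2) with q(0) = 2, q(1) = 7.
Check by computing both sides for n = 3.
From the recurrence with q(0) = 2, q(1) = 7:
  q(0) = 2, q(1) = 7, q(2) = 25, q(3) = 91
  so the recurrence gives q(3) = 91.
From the proposed closed form q(n) = 4ⁿ + 3ⁿ + 1:
  q(3) = 92.
The recurrence gives 91 but the closed form gives 92, so the closed form does not satisfy the recurrence.

No, the closed form is incorrect.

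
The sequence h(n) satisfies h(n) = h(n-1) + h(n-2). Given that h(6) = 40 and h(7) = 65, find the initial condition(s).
Work backwards using h(k) = h(k+2) - h(k+1):
h(5) = h(7) - h(6) = 65 - 40 = 25
h(4) = h(6) - h(5) = 40 - 25 = 15
h(3) = h(5) - h(4) = 25 - 15 = 10
h(2) = h(4) - h(3) = 15 - 10 = 5
h(1) = h(3) - h(2) = 10 - 5 = 5
h(0) = h(2) - h(1) = 5 - 5 = 0

h(0) = 0, h(1) = 5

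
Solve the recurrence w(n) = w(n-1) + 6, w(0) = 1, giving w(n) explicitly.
Recurrence: w(n) = w(n-1) + 6, initial: w(0) = 1.
Each step adds 6, so w(n) = w(0) + 6n = 6n + 1.

w(n) = 6n + 1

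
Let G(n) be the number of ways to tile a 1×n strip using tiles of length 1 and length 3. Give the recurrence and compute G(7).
Condition on the last tile: it has length 1 (leaving a 1×(n-1) strip) or length 3 (leaving a 1×(n-3) strip), so G(n) = G(n-1) + G(n-3) (order-3 linear recurrence).
For 0 ≤ i < 3 only unit tiles fit, so G(i) = 1.
Iterating the recurrence: G(3) = 2, G(4) = 3, G(5) = 4, G(6) = 6, G(7) = 9.

G(n) = G(n-1) + G(n-3), with G(i) = 1 for 0 ≤ i < 3; G(7) = 9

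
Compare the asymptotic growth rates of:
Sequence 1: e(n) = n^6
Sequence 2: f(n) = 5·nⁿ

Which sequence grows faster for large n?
Comparing growth rates:
Growth-rate hierarchy: log n ≺ any polynomial ≺ any exponential cⁿ (c>1) ≺ n! ≺ nⁿ.
super-exponential nⁿ dominates polynomial degree 6 asymptotically.

f(n) grows faster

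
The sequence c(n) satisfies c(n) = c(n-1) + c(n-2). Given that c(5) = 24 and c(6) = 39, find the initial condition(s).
Work backwards using c(k) = c(k+2) - c(k+1):
c(4) = c(6) - c(5) = 39 - 24 = 15
c(3) = c(5) - c(4) = 24 - 15 = 9
c(2) = c(4) - c(3) = 15 - 9 = 6
c(1) = c(3) - c(2) = 9 - 6 = 3
c(0) = c(2) - c(1) = 6 - 3 = 3

c(0) = 3, c(1) = 3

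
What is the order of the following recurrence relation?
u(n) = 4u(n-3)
The order is the largest lag k for which u(n-k) appears. Here the deepest term is u(n-3), so the order is 3.

Order 3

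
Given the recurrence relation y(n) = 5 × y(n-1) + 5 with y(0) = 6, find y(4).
Computing step by step:
y(0) = 6
y(1) = 5 × 6 + 5 = 35
y(2) = 5 × 35 + 5 = 180
y(3) = 5 × 180 + 5 = 905
y(4) = 5 × 905 + 5 = 4530

4530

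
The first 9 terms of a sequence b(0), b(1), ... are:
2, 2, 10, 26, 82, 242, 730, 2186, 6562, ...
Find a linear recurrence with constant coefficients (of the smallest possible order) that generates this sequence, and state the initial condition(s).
Look for the lowest-order linear relation among consecutive terms.
Observation: b(n) - 2·b(n-1) - (3)·b(n-2) = 0 holds for the shown terms, and no order-1 relation b(n) = α·b(n-1) + β fits.
Check at n=3: 2·10 + (3)·2 = 26. ✓

b(n) = 2b(n-1) + 3b(n-2), b(0) = 2, b(1) = 2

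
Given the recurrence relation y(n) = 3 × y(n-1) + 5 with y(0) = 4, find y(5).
Computing step by step:
y(0) = 4
y(1) = 3 × 4 + 5 = 17
y(2) = 3 × 17 + 5 = 56
y(3) = 3 × 56 + 5 = 173
y(4) = 3 × 173 + 5 = 524
y(5) = 3 × 524 + 5 = 1577

1577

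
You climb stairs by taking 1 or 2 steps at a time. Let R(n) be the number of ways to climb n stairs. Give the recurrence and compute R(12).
Condition on the size of the last step (1 to 2): before it there were n-1, …, n-2 stairs climbed, and these cases are disjoint, so R(n) = R(n-1) + R(n-2) (Fibonacci-type sequence).
Initial conditions by direct count (compositions of i into parts ≤ 2): R(1) = 1; R(2) = 2.
Iterating the recurrence: R(3) = 3, R(4) = 5, R(5) = 8, R(6) = 13, R(7) = 21, R(8) = 34, R(9) = 55, R(10) = 89, R(11) = 144, R(12) = 233.

R(n) = R(n-1) + R(n-2), R(1) = 1, R(2) = 2; R(12) = 233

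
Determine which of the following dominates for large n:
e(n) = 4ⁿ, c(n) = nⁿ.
Comparing growth rates:
Growth-rate hierarchy: log n ≺ any polynomial ≺ any exponential cⁿ (c>1) ≺ n! ≺ nⁿ.
super-exponential nⁿ dominates exponential base 4 asymptotically.

c(n) grows faster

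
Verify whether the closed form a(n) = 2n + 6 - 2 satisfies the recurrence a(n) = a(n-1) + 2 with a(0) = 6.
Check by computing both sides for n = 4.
From the recurrence with a(0) = 6:
  a(0) = 6, a(1) = 8, a(2) = 10, a(3) = 12, a(4) = 14
  so the recurrence gives a(4) = 14.
From the proposed closed form a(n) = 2n + 6 - 2:
  a(4) = 12.
The recurrence gives 14 but the closed form gives 12, so the closed form does not satisfy the recurrence.

No, the closed form is incorrect.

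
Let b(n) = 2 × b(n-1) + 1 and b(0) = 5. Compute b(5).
Computing step by step:
b(0) = 5
b(1) = 2 × 5 + 1 = 11
b(2) = 2 × 11 + 1 = 23
b(3) = 2 × 23 + 1 = 47
b(4) = 2 × 47 + 1 = 95
b(5) = 2 × 95 + 1 = 191

191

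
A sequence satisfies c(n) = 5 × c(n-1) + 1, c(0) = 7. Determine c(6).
Computing step by step:
c(0) = 7
c(1) = 5 × 7 + 1 = 36
c(2) = 5 × 36 + 1 = 181
c(3) = 5 × 181 + 1 = 906
c(4) = 5 × 906 + 1 = 4531
c(5) = 5 × 4531 + 1 = 22656
c(6) = 5 × 22656 + 1 = 113281

113281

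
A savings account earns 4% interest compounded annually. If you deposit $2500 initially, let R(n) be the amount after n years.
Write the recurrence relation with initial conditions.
Each year the balance grows by 4%, i.e. is multiplied by 1 + 4/100 = 1.04, so R(n) = 1.04 × R(n-1). The initial deposit gives R(0) = 2500.
Unrolling gives the closed form R(n) = 2500 × (1.04)ⁿ.

R(n) = 1.04 × R(n-1), R(0) = 2500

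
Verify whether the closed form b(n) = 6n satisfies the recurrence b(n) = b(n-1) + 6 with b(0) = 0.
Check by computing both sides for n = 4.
From the recurrence with b(0) = 0:
  b(0) = 0, b(1) = 6, b(2) = 12, b(3) = 18, b(4) = 24
  so the recurrence gives b(4) = 24.
From the proposed closed form b(n) = 6n:
  b(4) = 24.
Both sides give 24 at n = 4, and the initial condition(s) match, so the closed form is consistent.

Yes, the closed form is correct.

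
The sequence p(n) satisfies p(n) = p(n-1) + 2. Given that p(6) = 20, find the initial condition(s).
p(6) = p(0) + 6·2, so p(0) = 20 - 12 = 8.

p(0) = 8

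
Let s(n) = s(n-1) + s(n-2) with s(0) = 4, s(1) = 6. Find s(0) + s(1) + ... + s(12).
Computing the sequence terms: 4, 6, 10, 16, 26, 42, 68, 110, 178, 288, 466, 754, 1220
Adding these values together:

3188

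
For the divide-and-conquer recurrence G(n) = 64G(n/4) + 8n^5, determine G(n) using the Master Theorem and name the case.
Master Theorem template: G(n) = a·G(n/b) + f(n).
Here: a=64, b=4, f(n)=8n^5
Compute log_b(a) = log_4(64) = 3.
f(n) = 8n^5 = Ω(n^(3+ε)) with ε = 2, and the regularity condition holds (a·f(n/b) = (a/b^5)·f(n) with a/b^5 = 4^-2 < 1). Case 3: G(n) = Θ(f(n)) = Θ(n^5).

Case 3: G(n) = Θ(n^5)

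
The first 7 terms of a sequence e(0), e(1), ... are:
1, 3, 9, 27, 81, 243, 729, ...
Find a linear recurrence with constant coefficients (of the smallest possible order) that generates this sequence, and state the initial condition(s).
Look for the lowest-order linear relation among consecutive terms.
Observation: each term is 3× the previous.
Check at n=2: 3·3 = 9. ✓

e(n) = 3 × e(n-1), e(0) = 1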